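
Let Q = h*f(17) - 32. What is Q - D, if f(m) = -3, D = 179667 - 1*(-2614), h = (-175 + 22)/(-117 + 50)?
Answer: -12215430/67 ≈ -1.8232e+5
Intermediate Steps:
h = 153/67 (h = -153/(-67) = -153*(-1/67) = 153/67 ≈ 2.2836)
D = 182281 (D = 179667 + 2614 = 182281)
Q = -2603/67 (Q = (153/67)*(-3) - 32 = -459/67 - 32 = -2603/67 ≈ -38.851)
Q - D = -2603/67 - 1*182281 = -2603/67 - 182281 = -12215430/67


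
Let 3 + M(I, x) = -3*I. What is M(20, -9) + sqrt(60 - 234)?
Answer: -63 + I*sqrt(174) ≈ -63.0 + 13.191*I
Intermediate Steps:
M(I, x) = -3 - 3*I
M(20, -9) + sqrt(60 - 234) = (-3 - 3*20) + sqrt(60 - 234) = (-3 - 60) + sqrt(-174) = -63 + I*sqrt(174)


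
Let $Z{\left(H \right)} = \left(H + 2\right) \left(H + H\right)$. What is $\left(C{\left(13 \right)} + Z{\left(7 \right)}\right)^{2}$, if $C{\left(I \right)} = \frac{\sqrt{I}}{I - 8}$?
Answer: $\frac{\left(630 + \sqrt{13}\right)^{2}}{25} \approx 16058.0$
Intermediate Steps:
$C{\left(I \right)} = \frac{\sqrt{I}}{-8 + I}$
$Z{\left(H \right)} = 2 H \left(2 + H\right)$ ($Z{\left(H \right)} = \left(2 + H\right) 2 H = 2 H \left(2 + H\right)$)
$\left(C{\left(13 \right)} + Z{\left(7 \right)}\right)^{2} = \left(\frac{\sqrt{13}}{-8 + 13} + 2 \cdot 7 \left(2 + 7\right)\right)^{2} = \left(\frac{\sqrt{13}}{5} + 2 \cdot 7 \cdot 9\right)^{2} = \left(\sqrt{13} \cdot \frac{1}{5} + 126\right)^{2} = \left(\frac{\sqrt{13}}{5} + 126\right)^{2} = \left(126 + \frac{\sqrt{13}}{5}\right)^{2}$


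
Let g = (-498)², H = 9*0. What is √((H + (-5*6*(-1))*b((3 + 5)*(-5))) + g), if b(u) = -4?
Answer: 2*√61971 ≈ 497.88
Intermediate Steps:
H = 0
g = 248004
√((H + (-5*6*(-1))*b((3 + 5)*(-5))) + g) = √((0 + (-5*6*(-1))*(-4)) + 248004) = √((0 - 30*(-1)*(-4)) + 248004) = √((0 + 30*(-4)) + 248004) = √((0 - 120) + 248004) = √(-120 + 248004) = √247884 = 2*√61971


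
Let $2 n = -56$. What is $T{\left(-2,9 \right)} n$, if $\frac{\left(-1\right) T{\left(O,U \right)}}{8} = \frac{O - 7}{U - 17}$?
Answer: $252$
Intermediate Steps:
$n = -28$ ($n = \frac{1}{2} \left(-56\right) = -28$)
$T{\left(O,U \right)} = - \frac{8 \left(-7 + O\right)}{-17 + U}$ ($T{\left(O,U \right)} = - 8 \frac{O - 7}{U - 17} = - 8 \frac{-7 + O}{-17 + U} = - \frac{8 \left(-7 + O\right)}{-17 + U}$)
$T{\left(-2,9 \right)} n = \frac{8 \left(7 - -2\right)}{-17 + 9} \left(-28\right) = \frac{8 \left(7 + 2\right)}{-8} \left(-28\right) = 8 \left(- \frac{1}{8}\right) 9 \left(-28\right) = \left(-9\right) \left(-28\right) = 252$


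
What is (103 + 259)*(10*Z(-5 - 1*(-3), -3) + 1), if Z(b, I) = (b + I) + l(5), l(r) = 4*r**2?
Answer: 344262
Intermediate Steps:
Z(b, I) = 100 + I + b (Z(b, I) = (b + I) + 4*5**2 = (I + b) + 4*25 = (I + b) + 100 = 100 + I + b)
(103 + 259)*(10*Z(-5 - 1*(-3), -3) + 1) = (103 + 259)*(10*(100 - 3 + (-5 - 1*(-3))) + 1) = 362*(10*(100 - 3 + (-5 + 3)) + 1) = 362*(10*(100 - 3 - 2) + 1) = 362*(10*95 + 1) = 362*(950 + 1) = 362*951 = 344262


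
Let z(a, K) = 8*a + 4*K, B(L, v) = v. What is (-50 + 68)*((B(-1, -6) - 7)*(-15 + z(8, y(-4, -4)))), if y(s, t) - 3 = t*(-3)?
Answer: -25506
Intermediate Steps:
y(s, t) = 3 - 3*t (y(s, t) = 3 + t*(-3) = 3 - 3*t)
z(a, K) = 4*K + 8*a
(-50 + 68)*((B(-1, -6) - 7)*(-15 + z(8, y(-4, -4)))) = (-50 + 68)*((-6 - 7)*(-15 + (4*(3 - 3*(-4)) + 8*8))) = 18*(-13*(-15 + (4*(3 + 12) + 64))) = 18*(-13*(-15 + (4*15 + 64))) = 18*(-13*(-15 + (60 + 64))) = 18*(-13*(-15 + 124)) = 18*(-13*109) = 18*(-1417) = -25506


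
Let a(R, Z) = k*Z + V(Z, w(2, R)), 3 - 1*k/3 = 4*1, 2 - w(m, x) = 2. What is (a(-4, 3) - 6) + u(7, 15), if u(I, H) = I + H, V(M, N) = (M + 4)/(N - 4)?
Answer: 21/4 ≈ 5.2500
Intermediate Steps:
w(m, x) = 0 (w(m, x) = 2 - 1*2 = 2 - 2 = 0)
k = -3 (k = 9 - 12 = -3)
V(M, N) = (4 + M)/(-4 + N)
a(R, Z) = -1 - 13*Z/4 (a(R, Z) = -3*Z + (4 + Z)/(-4 + 0) = -3*Z + (4 + Z)/(-4) = -3*Z - (4 + Z)/4 = -3*Z + (-1 - Z/4) = -1 - 13*Z/4)
u(I, H) = H + I
(a(-4, 3) - 6) + u(7, 15) = ((-1 - 13/4*3) - 6) + (15 + 7) = ((-1 - 39/4) - 6) + 22 = (-43/4 - 6) + 22 = -67/4 + 22 = 21/4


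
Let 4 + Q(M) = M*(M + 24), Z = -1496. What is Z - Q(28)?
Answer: -2948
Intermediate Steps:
Q(M) = -4 + M*(24 + M) (Q(M) = -4 + M*(M + 24) = -4 + M*(24 + M))
Z - Q(28) = -1496 - (-4 + 28**2 + 24*28) = -1496 - (-4 + 784 + 672) = -1496 - 1*1452 = -1496 - 1452 = -2948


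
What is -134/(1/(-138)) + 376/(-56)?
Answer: 129397/7 ≈ 18485.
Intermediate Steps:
-134/(1/(-138)) + 376/(-56) = -134/(-1/138) + 376*(-1/56) = -134*(-138) - 47/7 = 18492 - 47/7 = 129397/7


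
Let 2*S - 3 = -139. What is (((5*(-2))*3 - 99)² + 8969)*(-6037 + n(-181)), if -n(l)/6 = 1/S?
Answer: -2628290275/17 ≈ -1.5461e+8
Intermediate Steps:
S = -68 (S = 3/2 + (½)*(-139) = 3/2 - 139/2 = -68)
n(l) = 3/34 (n(l) = -6/(-68) = -6*(-1/68) = 3/34)
(((5*(-2))*3 - 99)² + 8969)*(-6037 + n(-181)) = (((5*(-2))*3 - 99)² + 8969)*(-6037 + 3/34) = ((-10*3 - 99)² + 8969)*(-205255/34) = ((-30 - 99)² + 8969)*(-205255/34) = ((-129)² + 8969)*(-205255/34) = (16641 + 8969)*(-205255/34) = 25610*(-205255/34) = -2628290275/17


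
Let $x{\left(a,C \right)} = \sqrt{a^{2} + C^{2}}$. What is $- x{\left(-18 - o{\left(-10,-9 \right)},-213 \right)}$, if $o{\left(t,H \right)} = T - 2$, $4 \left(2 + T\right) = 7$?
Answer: $- \frac{3 \sqrt{81097}}{4} \approx -213.58$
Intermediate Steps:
$T = - \frac{1}{4}$ ($T = -2 + \frac{1}{4} \cdot 7 = -2 + \frac{7}{4} = - \frac{1}{4} \approx -0.25$)
$o{\left(t,H \right)} = - \frac{9}{4}$ ($o{\left(t,H \right)} = - \frac{1}{4} - 2 = - \frac{9}{4}$)
$x{\left(a,C \right)} = \sqrt{C^{2} + a^{2}}$
$- x{\left(-18 - o{\left(-10,-9 \right)},-213 \right)} = - \sqrt{\left(-213\right)^{2} + \left(-18 - - \frac{9}{4}\right)^{2}} = - \sqrt{45369 + \left(-18 + \frac{9}{4}\right)^{2}} = - \sqrt{45369 + \left(- \frac{63}{4}\right)^{2}} = - \sqrt{45369 + \frac{3969}{16}} = - \sqrt{\frac{729873}{16}} = - \frac{3 \sqrt{81097}}{4}$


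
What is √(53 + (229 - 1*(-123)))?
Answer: 9*√5 ≈ 20.125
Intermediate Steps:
√(53 + (229 - 1*(-123))) = √(53 + (229 + 123)) = √(53 + 352) = √405 = 9*√5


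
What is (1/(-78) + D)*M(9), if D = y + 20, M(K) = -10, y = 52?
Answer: -28075/39 ≈ -719.87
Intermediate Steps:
D = 72 (D = 52 + 20 = 72)
(1/(-78) + D)*M(9) = (1/(-78) + 72)*(-10) = (-1/78 + 72)*(-10) = (5615/78)*(-10) = -28075/39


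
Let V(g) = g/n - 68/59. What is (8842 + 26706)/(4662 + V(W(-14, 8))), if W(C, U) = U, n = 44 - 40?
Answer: 524333/68777 ≈ 7.6237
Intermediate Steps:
n = 4
V(g) = -68/59 + g/4 (V(g) = g/4 - 68/59 = -68/59 + g/4)
(8842 + 26706)/(4662 + V(W(-14, 8))) = (8842 + 26706)/(4662 + (-68/59 + (1/4)*8)) = 35548/(4662 + (-68/59 + 2)) = 35548/(4662 + 50/59) = 35548/(275108/59) = 35548*(59/275108) = 524333/68777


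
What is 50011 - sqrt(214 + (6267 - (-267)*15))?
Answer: 50011 - 7*sqrt(214) ≈ 49909.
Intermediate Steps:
50011 - sqrt(214 + (6267 - (-267)*15)) = 50011 - sqrt(214 + (6267 - 1*(-4005))) = 50011 - sqrt(214 + (6267 + 4005)) = 50011 - sqrt(214 + 10272) = 50011 - sqrt(10486) = 50011 - 7*sqrt(214)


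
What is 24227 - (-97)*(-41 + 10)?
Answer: 21220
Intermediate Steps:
24227 - (-97)*(-41 + 10) = 24227 - (-97)*(-31) = 24227 - 1*3007 = 24227 - 3007 = 21220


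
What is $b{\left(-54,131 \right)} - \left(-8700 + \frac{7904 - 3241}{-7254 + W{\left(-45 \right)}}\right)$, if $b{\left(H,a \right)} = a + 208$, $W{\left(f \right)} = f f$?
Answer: $\frac{47269594}{5229} \approx 9039.9$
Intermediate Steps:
$W{\left(f \right)} = f^{2}$
$b{\left(H,a \right)} = 208 + a$
$b{\left(-54,131 \right)} - \left(-8700 + \frac{7904 - 3241}{-7254 + W{\left(-45 \right)}}\right) = \left(208 + 131\right) - \left(-8700 + \frac{7904 - 3241}{-7254 + \left(-45\right)^{2}}\right) = 339 - \left(-8700 + \frac{4663}{-7254 + 2025}\right) = 339 - \left(-8700 + \frac{4663}{-5229}\right) = 339 - \left(-8700 + 4663 \left(- \frac{1}{5229}\right)\right) = 339 - \left(-8700 - \frac{4663}{5229}\right) = 339 - - \frac{45496963}{5229} = 339 + \frac{45496963}{5229} = \frac{47269594}{5229}$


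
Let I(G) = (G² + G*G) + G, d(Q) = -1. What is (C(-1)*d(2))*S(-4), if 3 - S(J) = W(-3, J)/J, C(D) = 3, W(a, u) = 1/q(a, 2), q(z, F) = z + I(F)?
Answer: -255/28 ≈ -9.1071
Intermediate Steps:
I(G) = G + 2*G² (I(G) = (G² + G²) + G = 2*G² + G = G + 2*G²)
q(z, F) = z + F*(1 + 2*F)
W(a, u) = 1/(10 + a) (W(a, u) = 1/(a + 2*(1 + 2*2)) = 1/(a + 2*(1 + 4)) = 1/(a + 2*5) = 1/(a + 10) = 1/(10 + a))
S(J) = 3 - 1/(7*J) (S(J) = 3 - 1/((10 - 3)*J) = 3 - 1/(7*J))
(C(-1)*d(2))*S(-4) = (3*(-1))*(3 - ⅐/(-4)) = -3*(3 - ⅐*(-¼)) = -3*(3 + 1/28) = -3*85/28 = -255/28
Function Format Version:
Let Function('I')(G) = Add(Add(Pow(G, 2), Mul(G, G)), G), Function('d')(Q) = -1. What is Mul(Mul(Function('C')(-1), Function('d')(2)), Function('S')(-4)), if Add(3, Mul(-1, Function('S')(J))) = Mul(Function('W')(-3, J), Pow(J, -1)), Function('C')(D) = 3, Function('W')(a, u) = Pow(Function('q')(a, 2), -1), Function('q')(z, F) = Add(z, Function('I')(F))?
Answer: Rational(-255, 28) ≈ -9.1071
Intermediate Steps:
Function('I')(G) = Add(G, Mul(2, Pow(G, 2))) (Function('I')(G) = Add(Add(Pow(G, 2), Pow(G, 2)), G) = Add(Mul(2, Pow(G, 2)), G) = Add(G, Mul(2, Pow(G, 2))))
Function('q')(z, F) = Add(z, Mul(F, Add(1, Mul(2, F))))
Function('W')(a, u) = Pow(Add(10, a), -1) (Function('W')(a, u) = Pow(Add(a, Mul(2, Add(1, Mul(2, 2)))), -1) = Pow(Add(a, Mul(2, Add(1, 4))), -1) = Pow(Add(a, Mul(2, 5)), -1) = Pow(Add(a, 10), -1) = Pow(Add(10, a), -1))
Function('S')(J) = Add(3, Mul(Rational(-1, 7), Pow(J, -1))) (Function('S')(J) = Add(3, Mul(-1, Mul(Pow(Add(10, -3), -1), Pow(J, -1)))) = Add(3, Mul(-1, Mul(Pow(7, -1), Pow(J, -1)))) = Add(3, Mul(-1, Mul(Rational(1, 7), Pow(J, -1)))) = Add(3, Mul(Rational(-1, 7), Pow(J, -1))))
Mul(Mul(Function('C')(-1), Function('d')(2)), Function('S')(-4)) = Mul(Mul(3, -1), Add(3, Mul(Rational(-1, 7), Pow(-4, -1)))) = Mul(-3, Add(3, Mul(Rational(-1, 7), Rational(-1, 4)))) = Mul(-3, Add(3, Rational(1, 28))) = Mul(-3, Rational(85, 28)) = Rational(-255, 28)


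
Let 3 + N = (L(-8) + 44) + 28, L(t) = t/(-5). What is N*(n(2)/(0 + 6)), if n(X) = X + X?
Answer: 706/15 ≈ 47.067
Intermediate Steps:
n(X) = 2*X
L(t) = -t/5 (L(t) = t*(-⅕) = -t/5)
N = 353/5 (N = -3 + ((-⅕*(-8) + 44) + 28) = -3 + ((8/5 + 44) + 28) = -3 + (228/5 + 28) = -3 + 368/5 = 353/5 ≈ 70.600)
N*(n(2)/(0 + 6)) = 353*((2*2)/(0 + 6))/5 = 353*(4/6)/5 = 353*((⅙)*4)/5 = (353/5)*(⅔) = 706/15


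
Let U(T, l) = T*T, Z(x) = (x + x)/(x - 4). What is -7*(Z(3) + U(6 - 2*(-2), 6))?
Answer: -658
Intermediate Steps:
Z(x) = 2*x/(-4 + x) (Z(x) = (2*x)/(-4 + x) = 2*x/(-4 + x))
U(T, l) = T**2
-7*(Z(3) + U(6 - 2*(-2), 6)) = -7*(2*3/(-4 + 3) + (6 - 2*(-2))**2) = -7*(2*3/(-1) + (6 + 4)**2) = -7*(2*3*(-1) + 10**2) = -7*(-6 + 100) = -7*94 = -658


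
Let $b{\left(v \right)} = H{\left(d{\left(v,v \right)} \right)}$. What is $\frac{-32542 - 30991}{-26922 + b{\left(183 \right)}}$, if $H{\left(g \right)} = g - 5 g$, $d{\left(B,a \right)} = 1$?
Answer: $\frac{63533}{26926} \approx 2.3595$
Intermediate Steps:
$H{\left(g \right)} = - 4 g$
$b{\left(v \right)} = -4$ ($b{\left(v \right)} = \left(-4\right) 1 = -4$)
$\frac{-32542 - 30991}{-26922 + b{\left(183 \right)}} = \frac{-32542 - 30991}{-26922 - 4} = - \frac{63533}{-26926} = \left(-63533\right) \left(- \frac{1}{26926}\right) = \frac{63533}{26926}$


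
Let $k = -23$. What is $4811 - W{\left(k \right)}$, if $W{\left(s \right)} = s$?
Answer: $4834$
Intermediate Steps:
$4811 - W{\left(k \right)} = 4811 - -23 = 4811 + 23 = 4834$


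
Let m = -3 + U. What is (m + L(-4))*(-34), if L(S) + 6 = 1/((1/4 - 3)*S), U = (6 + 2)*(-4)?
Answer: 15300/11 ≈ 1390.9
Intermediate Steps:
U = -32 (U = 8*(-4) = -32)
m = -35 (m = -3 - 32 = -35)
L(S) = -6 - 4/(11*S) (L(S) = -6 + 1/((1/4 - 3)*S) = -6 + 1/((¼ - 3)*S) = -6 + 1/((-11/4)*S) = -6 - 4/(11*S))
(m + L(-4))*(-34) = (-35 + (-6 - 4/11/(-4)))*(-34) = (-35 + (-6 - 4/11*(-¼)))*(-34) = (-35 + (-6 + 1/11))*(-34) = (-35 - 65/11)*(-34) = -450/11*(-34) = 15300/11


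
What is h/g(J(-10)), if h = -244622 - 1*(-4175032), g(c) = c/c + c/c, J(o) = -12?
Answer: 1965205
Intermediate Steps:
g(c) = 2 (g(c) = 1 + 1 = 2)
h = 3930410 (h = -244622 + 4175032 = 3930410)
h/g(J(-10)) = 3930410/2 = 3930410*(½) = 1965205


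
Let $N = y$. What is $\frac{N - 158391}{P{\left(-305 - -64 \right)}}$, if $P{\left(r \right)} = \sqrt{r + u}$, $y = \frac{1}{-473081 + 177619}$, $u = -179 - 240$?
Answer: $\frac{46798521643 i \sqrt{165}}{97502460} \approx 6165.4 i$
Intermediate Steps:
$u = -419$
$y = - \frac{1}{295462}$ ($y = \frac{1}{-295462} = - \frac{1}{295462} \approx -3.3845 \cdot 10^{-6}$)
$N = - \frac{1}{295462} \approx -3.3845 \cdot 10^{-6}$
$P{\left(r \right)} = \sqrt{-419 + r}$ ($P{\left(r \right)} = \sqrt{r - 419} = \sqrt{-419 + r}$)
$\frac{N - 158391}{P{\left(-305 - -64 \right)}} = \frac{- \frac{1}{295462} - 158391}{\sqrt{-419 - 241}} = \frac{- \frac{1}{295462} - 158391}{\sqrt{-419 + \left(-305 + 64\right)}} = - \frac{46798521643}{295462 \sqrt{-419 - 241}} = - \frac{46798521643}{295462 \sqrt{-660}} = - \frac{46798521643}{295462 \cdot 2 i \sqrt{165}} = - \frac{46798521643 \left(- \frac{i \sqrt{165}}{330}\right)}{295462} = \frac{46798521643 i \sqrt{165}}{97502460}$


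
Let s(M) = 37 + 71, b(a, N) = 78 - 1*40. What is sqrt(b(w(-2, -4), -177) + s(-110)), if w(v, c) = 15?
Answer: sqrt(146) ≈ 12.083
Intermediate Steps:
b(a, N) = 38 (b(a, N) = 78 - 40 = 38)
s(M) = 108
sqrt(b(w(-2, -4), -177) + s(-110)) = sqrt(38 + 108) = sqrt(146)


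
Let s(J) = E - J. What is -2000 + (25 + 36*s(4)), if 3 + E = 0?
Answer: -2227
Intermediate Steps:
E = -3 (E = -3 + 0 = -3)
s(J) = -3 - J
-2000 + (25 + 36*s(4)) = -2000 + (25 + 36*(-3 - 1*4)) = -2000 + (25 + 36*(-3 - 4)) = -2000 + (25 + 36*(-7)) = -2000 + (25 - 252) = -2000 - 227 = -2227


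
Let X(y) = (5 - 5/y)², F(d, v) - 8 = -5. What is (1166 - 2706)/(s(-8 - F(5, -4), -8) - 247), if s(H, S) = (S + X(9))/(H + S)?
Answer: 474012/76217 ≈ 6.2192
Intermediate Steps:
F(d, v) = 3 (F(d, v) = 8 - 5 = 3)
s(H, S) = (1600/81 + S)/(H + S) (s(H, S) = (S + 25*(-1 + 9)²/9²)/(H + S) = (S + 25*(1/81)*8²)/(H + S) = (S + 25*(1/81)*64)/(H + S) = (S + 1600/81)/(H + S) = (1600/81 + S)/(H + S))
(1166 - 2706)/(s(-8 - F(5, -4), -8) - 247) = (1166 - 2706)/((1600/81 - 8)/((-8 - 1*3) - 8) - 247) = -1540/((952/81)/((-8 - 3) - 8) - 247) = -1540/((952/81)/(-11 - 8) - 247) = -1540/((952/81)/(-19) - 247) = -1540/(-1/19*952/81 - 247) = -1540/(-952/1539 - 247) = -1540/(-381085/1539) = -1540*(-1539/381085) = 474012/76217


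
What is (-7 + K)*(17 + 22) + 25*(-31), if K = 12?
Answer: -580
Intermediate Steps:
(-7 + K)*(17 + 22) + 25*(-31) = (-7 + 12)*(17 + 22) + 25*(-31) = 5*39 - 775 = 195 - 775 = -580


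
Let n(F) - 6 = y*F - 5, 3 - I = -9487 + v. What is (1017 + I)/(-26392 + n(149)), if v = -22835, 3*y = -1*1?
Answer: -50013/39661 ≈ -1.2610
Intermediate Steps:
y = -⅓ (y = (-1*1)/3 = (⅓)*(-1) = -⅓ ≈ -0.33333)
I = 32325 (I = 3 - (-9487 - 22835) = 3 - 1*(-32322) = 3 + 32322 = 32325)
n(F) = 1 - F/3 (n(F) = 6 + (-F/3 - 5) = 6 + (-5 - F/3) = 1 - F/3)
(1017 + I)/(-26392 + n(149)) = (1017 + 32325)/(-26392 + (1 - ⅓*149)) = 33342/(-26392 + (1 - 149/3)) = 33342/(-26392 - 146/3) = 33342/(-79322/3) = 33342*(-3/79322) = -50013/39661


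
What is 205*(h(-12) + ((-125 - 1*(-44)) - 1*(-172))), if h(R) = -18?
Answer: 14965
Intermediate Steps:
205*(h(-12) + ((-125 - 1*(-44)) - 1*(-172))) = 205*(-18 + ((-125 - 1*(-44)) - 1*(-172))) = 205*(-18 + ((-125 + 44) + 172)) = 205*(-18 + (-81 + 172)) = 205*(-18 + 91) = 205*73 = 14965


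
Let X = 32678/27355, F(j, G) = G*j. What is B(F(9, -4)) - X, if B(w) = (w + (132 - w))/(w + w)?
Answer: -496973/164130 ≈ -3.0279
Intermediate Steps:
X = 32678/27355 (X = 32678*(1/27355) = 32678/27355 ≈ 1.1946)
B(w) = 66/w (B(w) = 132/((2*w)) = 132*(1/(2*w)) = 66/w)
B(F(9, -4)) - X = 66/((-4*9)) - 1*32678/27355 = 66/(-36) - 32678/27355 = 66*(-1/36) - 32678/27355 = -11/6 - 32678/27355 = -496973/164130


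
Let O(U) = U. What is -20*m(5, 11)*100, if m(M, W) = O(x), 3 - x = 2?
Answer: -2000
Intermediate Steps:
x = 1 (x = 3 - 1*2 = 3 - 2 = 1)
m(M, W) = 1
-20*m(5, 11)*100 = -20*1*100 = -20*100 = -2000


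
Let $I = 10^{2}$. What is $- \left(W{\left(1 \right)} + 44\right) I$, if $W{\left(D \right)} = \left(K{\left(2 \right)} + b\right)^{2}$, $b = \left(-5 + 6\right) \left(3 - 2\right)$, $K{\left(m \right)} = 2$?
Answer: $-5300$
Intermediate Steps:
$b = 1$ ($b = 1 \cdot 1 = 1$)
$I = 100$
$W{\left(D \right)} = 9$ ($W{\left(D \right)} = \left(2 + 1\right)^{2} = 3^{2} = 9$)
$- \left(W{\left(1 \right)} + 44\right) I = - \left(9 + 44\right) 100 = - 53 \cdot 100 = \left(-1\right) 5300 = -5300$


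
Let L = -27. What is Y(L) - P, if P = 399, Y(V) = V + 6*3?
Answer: -408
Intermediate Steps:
Y(V) = 18 + V (Y(V) = V + 18 = 18 + V)
Y(L) - P = (18 - 27) - 1*399 = -9 - 399 = -408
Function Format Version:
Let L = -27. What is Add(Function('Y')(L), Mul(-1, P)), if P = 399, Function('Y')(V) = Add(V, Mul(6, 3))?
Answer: -408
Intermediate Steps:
Function('Y')(V) = Add(18, V) (Function('Y')(V) = Add(V, 18) = Add(18, V))
Add(Function('Y')(L), Mul(-1, P)) = Add(Add(18, -27), Mul(-1, 399)) = Add(-9, -399) = -408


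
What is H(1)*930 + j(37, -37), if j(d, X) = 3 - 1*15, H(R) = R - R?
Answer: -12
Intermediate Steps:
H(R) = 0
j(d, X) = -12 (j(d, X) = 3 - 15 = -12)
H(1)*930 + j(37, -37) = 0*930 - 12 = 0 - 12 = -12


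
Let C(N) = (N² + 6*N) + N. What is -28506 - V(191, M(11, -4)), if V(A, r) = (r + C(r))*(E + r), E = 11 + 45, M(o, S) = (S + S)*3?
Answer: -40794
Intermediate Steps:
C(N) = N² + 7*N
M(o, S) = 6*S (M(o, S) = (2*S)*3 = 6*S)
E = 56
V(A, r) = (56 + r)*(r + r*(7 + r)) (V(A, r) = (r + r*(7 + r))*(56 + r) = (56 + r)*(r + r*(7 + r)))
-28506 - V(191, M(11, -4)) = -28506 - 6*(-4)*(448 + (6*(-4))² + 64*(6*(-4))) = -28506 - (-24)*(448 + (-24)² + 64*(-24)) = -28506 - (-24)*(448 + 576 - 1536) = -28506 - (-24)*(-512) = -28506 - 1*12288 = -28506 - 12288 = -40794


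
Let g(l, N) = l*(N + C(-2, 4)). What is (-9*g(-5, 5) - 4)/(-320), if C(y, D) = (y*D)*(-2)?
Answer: -941/320 ≈ -2.9406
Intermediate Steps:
C(y, D) = -2*D*y (C(y, D) = (D*y)*(-2) = -2*D*y)
g(l, N) = l*(16 + N) (g(l, N) = l*(N - 2*4*(-2)) = l*(N + 16) = l*(16 + N))
(-9*g(-5, 5) - 4)/(-320) = (-(-45)*(16 + 5) - 4)/(-320) = (-(-45)*21 - 4)*(-1/320) = (-9*(-105) - 4)*(-1/320) = (945 - 4)*(-1/320) = 941*(-1/320) = -941/320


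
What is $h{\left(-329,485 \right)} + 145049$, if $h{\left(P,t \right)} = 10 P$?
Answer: $141759$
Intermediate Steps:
$h{\left(-329,485 \right)} + 145049 = 10 \left(-329\right) + 145049 = -3290 + 145049 = 141759$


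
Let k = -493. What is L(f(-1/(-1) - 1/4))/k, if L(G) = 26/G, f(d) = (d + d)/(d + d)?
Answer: -26/493 ≈ -0.052738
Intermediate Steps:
f(d) = 1 (f(d) = (2*d)/((2*d)) = (2*d)*(1/(2*d)) = 1)
L(f(-1/(-1) - 1/4))/k = (26/1)/(-493) = (26*1)*(-1/493) = 26*(-1/493) = -26/493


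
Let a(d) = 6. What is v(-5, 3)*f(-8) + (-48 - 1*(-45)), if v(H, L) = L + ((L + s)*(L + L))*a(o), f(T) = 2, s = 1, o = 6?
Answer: 291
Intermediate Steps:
v(H, L) = L + 12*L*(1 + L) (v(H, L) = L + ((L + 1)*(L + L))*6 = L + ((1 + L)*(2*L))*6 = L + (2*L*(1 + L))*6 = L + 12*L*(1 + L))
v(-5, 3)*f(-8) + (-48 - 1*(-45)) = (3*(13 + 12*3))*2 + (-48 - 1*(-45)) = (3*(13 + 36))*2 + (-48 + 45) = (3*49)*2 - 3 = 147*2 - 3 = 294 - 3 = 291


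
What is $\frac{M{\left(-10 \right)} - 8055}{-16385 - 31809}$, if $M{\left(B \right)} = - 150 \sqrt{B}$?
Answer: $\frac{8055}{48194} + \frac{75 i \sqrt{10}}{24097} \approx 0.16714 + 0.0098423 i$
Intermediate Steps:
$\frac{M{\left(-10 \right)} - 8055}{-16385 - 31809} = \frac{- 150 \sqrt{-10} - 8055}{-16385 - 31809} = \frac{- 150 i \sqrt{10} - 8055}{-48194} = \left(- 150 i \sqrt{10} - 8055\right) \left(- \frac{1}{48194}\right) = \left(-8055 - 150 i \sqrt{10}\right) \left(- \frac{1}{48194}\right) = \frac{8055}{48194} + \frac{75 i \sqrt{10}}{24097}$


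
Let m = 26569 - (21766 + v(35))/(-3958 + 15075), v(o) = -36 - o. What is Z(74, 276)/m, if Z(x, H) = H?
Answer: 511382/49224313 ≈ 0.010389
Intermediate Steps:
m = 295345878/11117 (m = 26569 - (21766 + (-36 - 1*35))/(-3958 + 15075) = 26569 - (21766 + (-36 - 35))/11117 = 26569 - (21766 - 71)/11117 = 26569 - 21695/11117 = 295345878/11117 ≈ 26567.)
Z(74, 276)/m = 276/(295345878/11117) = 276*(11117/295345878) = 511382/49224313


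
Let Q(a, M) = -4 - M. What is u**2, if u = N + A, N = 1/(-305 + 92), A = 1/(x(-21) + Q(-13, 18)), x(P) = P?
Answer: 65536/83887281 ≈ 0.00078124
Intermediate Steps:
A = -1/43 (A = 1/(-21 + (-4 - 1*18)) = 1/(-21 + (-4 - 18)) = 1/(-21 - 22) = 1/(-43) = -1/43 ≈ -0.023256)
N = -1/213 (N = 1/(-213) = -1/213 ≈ -0.0046948)
u = -256/9159 (u = -1/213 - 1/43 = -256/9159 ≈ -0.027951)
u**2 = (-256/9159)**2 = 65536/83887281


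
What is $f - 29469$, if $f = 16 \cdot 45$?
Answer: $-28749$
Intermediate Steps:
$f = 720$
$f - 29469 = 720 - 29469 = -28749$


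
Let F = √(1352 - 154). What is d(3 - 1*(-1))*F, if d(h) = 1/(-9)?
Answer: -√1198/9 ≈ -3.8458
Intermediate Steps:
F = √1198 ≈ 34.612
d(h) = -⅑
d(3 - 1*(-1))*F = -√1198/9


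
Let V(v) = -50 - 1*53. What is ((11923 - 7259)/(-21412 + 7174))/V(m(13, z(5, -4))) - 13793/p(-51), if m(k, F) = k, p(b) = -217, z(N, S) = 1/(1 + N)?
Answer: 1444902835/22730967 ≈ 63.565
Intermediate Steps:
V(v) = -103 (V(v) = -50 - 53 = -103)
((11923 - 7259)/(-21412 + 7174))/V(m(13, z(5, -4))) - 13793/p(-51) = ((11923 - 7259)/(-21412 + 7174))/(-103) - 13793/(-217) = (4664/(-14238))*(-1/103) - 13793*(-1/217) = (4664*(-1/14238))*(-1/103) + 13793/217 = -2332/7119*(-1/103) + 13793/217 = 2332/733257 + 13793/217 = 1444902835/22730967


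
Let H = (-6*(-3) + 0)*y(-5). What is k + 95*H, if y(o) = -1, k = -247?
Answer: -1957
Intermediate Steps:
H = -18 (H = (-6*(-3) + 0)*(-1) = (18 + 0)*(-1) = 18*(-1) = -18)
k + 95*H = -247 + 95*(-18) = -247 - 1710 = -1957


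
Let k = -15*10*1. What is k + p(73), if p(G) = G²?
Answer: 5179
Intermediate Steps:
k = -150 (k = -150*1 = -150)
k + p(73) = -150 + 73² = -150 + 5329 = 5179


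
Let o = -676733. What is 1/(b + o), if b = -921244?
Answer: -1/1597977 ≈ -6.2579e-7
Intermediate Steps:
1/(b + o) = 1/(-921244 - 676733) = 1/(-1597977) = -1/1597977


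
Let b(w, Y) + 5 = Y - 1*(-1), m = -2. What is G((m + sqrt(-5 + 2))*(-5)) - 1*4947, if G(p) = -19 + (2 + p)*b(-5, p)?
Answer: -4969 - 90*I*sqrt(3) ≈ -4969.0 - 155.88*I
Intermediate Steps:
b(w, Y) = -4 + Y (b(w, Y) = -5 + (Y - 1*(-1)) = -5 + (Y + 1) = -5 + (1 + Y) = -4 + Y)
G(p) = -19 + (-4 + p)*(2 + p) (G(p) = -19 + (2 + p)*(-4 + p) = -19 + (-4 + p)*(2 + p))
G((m + sqrt(-5 + 2))*(-5)) - 1*4947 = (-27 + ((-2 + sqrt(-5 + 2))*(-5))**2 - 2*(-2 + sqrt(-5 + 2))*(-5)) - 1*4947 = (-27 + ((-2 + sqrt(-3))*(-5))**2 - 2*(-2 + sqrt(-3))*(-5)) - 4947 = (-27 + ((-2 + I*sqrt(3))*(-5))**2 - 2*(-2 + I*sqrt(3))*(-5)) - 4947 = (-27 + (10 - 5*I*sqrt(3))**2 - 2*(10 - 5*I*sqrt(3))) - 4947 = (-27 + (10 - 5*I*sqrt(3))**2 + (-20 + 10*I*sqrt(3))) - 4947 = (-47 + (10 - 5*I*sqrt(3))**2 + 10*I*sqrt(3)) - 4947 = -4994 + (10 - 5*I*sqrt(3))**2 + 10*I*sqrt(3)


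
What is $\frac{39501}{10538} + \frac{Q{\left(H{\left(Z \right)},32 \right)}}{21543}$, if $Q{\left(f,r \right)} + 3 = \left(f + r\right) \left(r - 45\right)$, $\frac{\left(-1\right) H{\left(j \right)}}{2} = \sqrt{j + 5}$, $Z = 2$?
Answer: $\frac{76959511}{20638194} + \frac{26 \sqrt{7}}{21543} \approx 3.7322$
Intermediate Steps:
$H{\left(j \right)} = - 2 \sqrt{5 + j}$ ($H{\left(j \right)} = - 2 \sqrt{j + 5} = - 2 \sqrt{5 + j}$)
$Q{\left(f,r \right)} = -3 + \left(-45 + r\right) \left(f + r\right)$ ($Q{\left(f,r \right)} = -3 + \left(f + r\right) \left(r - 45\right) = -3 + \left(f + r\right) \left(-45 + r\right) = -3 + \left(-45 + r\right) \left(f + r\right)$)
$\frac{39501}{10538} + \frac{Q{\left(H{\left(Z \right)},32 \right)}}{21543} = \frac{39501}{10538} + \frac{-3 + 32^{2} - 45 \left(- 2 \sqrt{5 + 2}\right) - 1440 + - 2 \sqrt{5 + 2} \cdot 32}{21543} = 39501 \cdot \frac{1}{10538} + \left(-3 + 1024 - 45 \left(- 2 \sqrt{7}\right) - 1440 + - 2 \sqrt{7} \cdot 32\right) \frac{1}{21543} = \frac{3591}{958} + \left(-3 + 1024 + 90 \sqrt{7} - 1440 - 64 \sqrt{7}\right) \frac{1}{21543} = \frac{3591}{958} + \left(-419 + 26 \sqrt{7}\right) \frac{1}{21543} = \frac{3591}{958} - \left(\frac{419}{21543} - \frac{26 \sqrt{7}}{21543}\right) = \frac{76959511}{20638194} + \frac{26 \sqrt{7}}{21543}$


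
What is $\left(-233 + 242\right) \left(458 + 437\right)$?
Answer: $8055$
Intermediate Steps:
$\left(-233 + 242\right) \left(458 + 437\right) = 9 \cdot 895 = 8055$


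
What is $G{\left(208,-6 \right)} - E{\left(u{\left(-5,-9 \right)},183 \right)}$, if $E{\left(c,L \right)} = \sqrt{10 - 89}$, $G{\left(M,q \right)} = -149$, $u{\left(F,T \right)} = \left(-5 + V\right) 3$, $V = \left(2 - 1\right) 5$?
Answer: $-149 - i \sqrt{79} \approx -149.0 - 8.8882 i$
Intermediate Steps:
$V = 5$ ($V = 1 \cdot 5 = 5$)
$u{\left(F,T \right)} = 0$ ($u{\left(F,T \right)} = \left(-5 + 5\right) 3 = 0 \cdot 3 = 0$)
$E{\left(c,L \right)} = i \sqrt{79}$ ($E{\left(c,L \right)} = \sqrt{-79} = i \sqrt{79}$)
$G{\left(208,-6 \right)} - E{\left(u{\left(-5,-9 \right)},183 \right)} = -149 - i \sqrt{79}$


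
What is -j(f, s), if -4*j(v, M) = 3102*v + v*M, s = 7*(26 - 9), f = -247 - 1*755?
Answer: -1613721/2 ≈ -8.0686e+5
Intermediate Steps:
f = -1002 (f = -247 - 755 = -1002)
s = 119 (s = 7*17 = 119)
j(v, M) = -1551*v/2 - M*v/4 (j(v, M) = -(3102*v + v*M)/4 = -(3102*v + M*v)/4 = -1551*v/2 - M*v/4)
-j(f, s) = -(-1)*(-1002)*(3102 + 119)/4 = -(-1)*(-1002)*3221/4 = -1*1613721/2 = -1613721/2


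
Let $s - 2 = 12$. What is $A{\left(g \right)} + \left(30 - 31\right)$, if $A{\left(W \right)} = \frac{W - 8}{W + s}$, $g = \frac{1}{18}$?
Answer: $- \frac{36}{23} \approx -1.5652$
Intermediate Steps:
$s = 14$ ($s = 2 + 12 = 14$)
$g = \frac{1}{18} \approx 0.055556$
$A{\left(W \right)} = \frac{-8 + W}{14 + W}$ ($A{\left(W \right)} = \frac{W - 8}{W + 14} = \frac{-8 + W}{14 + W}$)
$A{\left(g \right)} + \left(30 - 31\right) = \frac{-8 + \frac{1}{18}}{14 + \frac{1}{18}} + \left(30 - 31\right) = \frac{1}{\frac{253}{18}} \left(- \frac{143}{18}\right) + \left(30 - 31\right) = \frac{18}{253} \left(- \frac{143}{18}\right) - 1 = - \frac{13}{23} - 1 = - \frac{36}{23}$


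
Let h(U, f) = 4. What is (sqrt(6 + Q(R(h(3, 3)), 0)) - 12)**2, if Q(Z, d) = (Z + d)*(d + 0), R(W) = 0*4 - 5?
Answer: (12 - sqrt(6))**2 ≈ 91.212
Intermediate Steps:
R(W) = -5 (R(W) = 0 - 5 = -5)
Q(Z, d) = d*(Z + d) (Q(Z, d) = (Z + d)*d = d*(Z + d))
(sqrt(6 + Q(R(h(3, 3)), 0)) - 12)**2 = (sqrt(6 + 0*(-5 + 0)) - 12)**2 = (sqrt(6 + 0*(-5)) - 12)**2 = (sqrt(6 + 0) - 12)**2 = (sqrt(6) - 12)**2 = (-12 + sqrt(6))**2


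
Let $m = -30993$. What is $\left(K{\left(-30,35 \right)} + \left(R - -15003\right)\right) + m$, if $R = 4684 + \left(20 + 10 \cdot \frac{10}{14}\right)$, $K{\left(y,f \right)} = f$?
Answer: $- \frac{78707}{7} \approx -11244.0$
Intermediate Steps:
$R = \frac{32978}{7}$ ($R = 4684 + \left(20 + 10 \cdot 10 \cdot \frac{1}{14}\right) = 4684 + \left(20 + 10 \cdot \frac{5}{7}\right) = 4684 + \left(20 + \frac{50}{7}\right) = 4684 + \frac{190}{7} = \frac{32978}{7} \approx 4711.1$)
$\left(K{\left(-30,35 \right)} + \left(R - -15003\right)\right) + m = \left(35 + \left(\frac{32978}{7} - -15003\right)\right) - 30993 = \left(35 + \left(\frac{32978}{7} + 15003\right)\right) - 30993 = \left(35 + \frac{137999}{7}\right) - 30993 = \frac{138244}{7} - 30993 = - \frac{78707}{7}$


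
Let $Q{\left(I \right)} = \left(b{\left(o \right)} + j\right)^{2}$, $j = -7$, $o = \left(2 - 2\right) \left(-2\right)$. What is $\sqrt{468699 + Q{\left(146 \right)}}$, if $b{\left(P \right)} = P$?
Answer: $2 \sqrt{117187} \approx 684.65$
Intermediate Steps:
$o = 0$ ($o = 0 \left(-2\right) = 0$)
$Q{\left(I \right)} = 49$ ($Q{\left(I \right)} = \left(0 - 7\right)^{2} = \left(-7\right)^{2} = 49$)
$\sqrt{468699 + Q{\left(146 \right)}} = \sqrt{468699 + 49} = \sqrt{468748} = 2 \sqrt{117187}$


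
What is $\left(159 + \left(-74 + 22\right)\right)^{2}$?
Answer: $11449$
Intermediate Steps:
$\left(159 + \left(-74 + 22\right)\right)^{2} = \left(159 - 52\right)^{2} = 107^{2} = 11449$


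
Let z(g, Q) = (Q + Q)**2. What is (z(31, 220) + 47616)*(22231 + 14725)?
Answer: 8914378496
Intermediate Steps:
z(g, Q) = 4*Q**2 (z(g, Q) = (2*Q)**2 = 4*Q**2)
(z(31, 220) + 47616)*(22231 + 14725) = (4*220**2 + 47616)*(22231 + 14725) = (4*48400 + 47616)*36956 = (193600 + 47616)*36956 = 241216*36956 = 8914378496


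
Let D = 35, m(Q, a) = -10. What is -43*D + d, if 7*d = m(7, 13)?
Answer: -10545/7 ≈ -1506.4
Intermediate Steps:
d = -10/7 (d = (⅐)*(-10) = -10/7 ≈ -1.4286)
-43*D + d = -43*35 - 10/7 = -1505 - 10/7 = -10545/7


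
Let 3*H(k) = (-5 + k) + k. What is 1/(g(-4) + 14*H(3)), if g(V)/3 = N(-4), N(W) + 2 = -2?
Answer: -3/22 ≈ -0.13636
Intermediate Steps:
N(W) = -4 (N(W) = -2 - 2 = -4)
H(k) = -5/3 + 2*k/3 (H(k) = ((-5 + k) + k)/3 = (-5 + 2*k)/3 = -5/3 + 2*k/3)
g(V) = -12 (g(V) = 3*(-4) = -12)
1/(g(-4) + 14*H(3)) = 1/(-12 + 14*(-5/3 + (⅔)*3)) = 1/(-12 + 14*(-5/3 + 2)) = 1/(-12 + 14*(⅓)) = 1/(-12 + 14/3) = 1/(-22/3) = -3/22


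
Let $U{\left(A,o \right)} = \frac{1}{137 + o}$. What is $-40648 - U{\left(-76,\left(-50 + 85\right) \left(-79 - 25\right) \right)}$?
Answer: $- \frac{142389943}{3503} \approx -40648.0$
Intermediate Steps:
$-40648 - U{\left(-76,\left(-50 + 85\right) \left(-79 - 25\right) \right)} = -40648 - \frac{1}{137 + \left(-50 + 85\right) \left(-79 - 25\right)} = -40648 - \frac{1}{137 + 35 \left(-104\right)} = -40648 - \frac{1}{137 - 3640} = -40648 - \frac{1}{-3503} = -40648 - - \frac{1}{3503} = -40648 + \frac{1}{3503} = - \frac{142389943}{3503}$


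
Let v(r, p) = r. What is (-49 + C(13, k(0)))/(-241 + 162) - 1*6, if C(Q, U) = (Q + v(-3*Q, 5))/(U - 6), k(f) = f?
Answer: -1288/237 ≈ -5.4346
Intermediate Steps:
C(Q, U) = -2*Q/(-6 + U) (C(Q, U) = (Q - 3*Q)/(U - 6) = (-2*Q)/(-6 + U) = -2*Q/(-6 + U))
(-49 + C(13, k(0)))/(-241 + 162) - 1*6 = (-49 - 2*13/(-6 + 0))/(-241 + 162) - 1*6 = (-49 - 2*13/(-6))/(-79) - 6 = (-49 - 2*13*(-⅙))*(-1/79) - 6 = (-49 + 13/3)*(-1/79) - 6 = -134/3*(-1/79) - 6 = 134/237 - 6 = -1288/237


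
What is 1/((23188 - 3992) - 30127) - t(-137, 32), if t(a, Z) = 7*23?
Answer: -1759892/10931 ≈ -161.00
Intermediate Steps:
t(a, Z) = 161
1/((23188 - 3992) - 30127) - t(-137, 32) = 1/((23188 - 3992) - 30127) - 1*161 = 1/(19196 - 30127) - 161 = 1/(-10931) - 161 = -1/10931 - 161 = -1759892/10931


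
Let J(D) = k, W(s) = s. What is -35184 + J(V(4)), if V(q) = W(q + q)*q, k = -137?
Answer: -35321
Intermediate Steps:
V(q) = 2*q² (V(q) = (q + q)*q = (2*q)*q = 2*q²)
J(D) = -137
-35184 + J(V(4)) = -35184 - 137 = -35321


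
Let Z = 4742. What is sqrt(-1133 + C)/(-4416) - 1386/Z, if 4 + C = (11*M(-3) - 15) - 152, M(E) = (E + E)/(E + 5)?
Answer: -693/2371 - I*sqrt(1337)/4416 ≈ -0.29228 - 0.0082801*I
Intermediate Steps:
M(E) = 2*E/(5 + E) (M(E) = (2*E)/(5 + E) = 2*E/(5 + E))
C = -204 (C = -4 + ((11*(2*(-3)/(5 - 3)) - 15) - 152) = -4 + ((11*(2*(-3)/2) - 15) - 152) = -4 + ((11*(2*(-3)*(1/2)) - 15) - 152) = -4 + ((11*(-3) - 15) - 152) = -4 + ((-33 - 15) - 152) = -4 + (-48 - 152) = -4 - 200 = -204)
sqrt(-1133 + C)/(-4416) - 1386/Z = sqrt(-1133 - 204)/(-4416) - 1386/4742 = sqrt(-1337)*(-1/4416) - 1386*1/4742 = (I*sqrt(1337))*(-1/4416) - 693/2371 = -I*sqrt(1337)/4416 - 693/2371 = -693/2371 - I*sqrt(1337)/4416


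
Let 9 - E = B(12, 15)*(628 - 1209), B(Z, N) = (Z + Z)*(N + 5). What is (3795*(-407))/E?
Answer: -514855/92963 ≈ -5.5383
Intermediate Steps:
B(Z, N) = 2*Z*(5 + N) (B(Z, N) = (2*Z)*(5 + N) = 2*Z*(5 + N))
E = 278889 (E = 9 - 2*12*(5 + 15)*(628 - 1209) = 9 - 2*12*20*(-581) = 9 - 480*(-581) = 9 - 1*(-278880) = 9 + 278880 = 278889)
(3795*(-407))/E = (3795*(-407))/278889 = -1544565*1/278889 = -514855/92963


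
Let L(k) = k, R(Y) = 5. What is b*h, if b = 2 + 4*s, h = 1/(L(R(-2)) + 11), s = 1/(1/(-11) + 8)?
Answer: 109/696 ≈ 0.15661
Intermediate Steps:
s = 11/87 (s = 1/(-1/11 + 8) = 1/(87/11) = 11/87 ≈ 0.12644)
h = 1/16 (h = 1/(5 + 11) = 1/16 ≈ 0.062500)
b = 218/87 (b = 2 + 4*(11/87) = 2 + 44/87 = 218/87 ≈ 2.5057)
b*h = (218/87)*(1/16) = 109/696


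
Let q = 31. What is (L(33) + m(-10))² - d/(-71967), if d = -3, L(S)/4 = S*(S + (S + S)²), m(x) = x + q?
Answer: 8052350163044228/23989 ≈ 3.3567e+11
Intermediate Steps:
m(x) = 31 + x (m(x) = x + 31 = 31 + x)
L(S) = 4*S*(S + 4*S²) (L(S) = 4*(S*(S + (S + S)²)) = 4*(S*(S + (2*S)²)) = 4*(S*(S + 4*S²)) = 4*S*(S + 4*S²))
(L(33) + m(-10))² - d/(-71967) = (33²*(4 + 16*33) + (31 - 10))² - (-3)/(-71967) = (1089*(4 + 528) + 21)² - (-1)*(-3)/71967 = (1089*532 + 21)² - 1*1/23989 = (579348 + 21)² - 1/23989 = 579369² - 1/23989 = 335668438161 - 1/23989 = 8052350163044228/23989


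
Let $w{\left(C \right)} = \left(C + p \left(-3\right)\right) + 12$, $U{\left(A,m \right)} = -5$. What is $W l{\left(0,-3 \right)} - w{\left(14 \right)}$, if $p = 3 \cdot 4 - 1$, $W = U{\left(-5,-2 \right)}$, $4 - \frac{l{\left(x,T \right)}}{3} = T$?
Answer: $-98$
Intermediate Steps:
$l{\left(x,T \right)} = 12 - 3 T$
$W = -5$
$p = 11$ ($p = 12 - 1 = 11$)
$w{\left(C \right)} = -21 + C$ ($w{\left(C \right)} = \left(C + 11 \left(-3\right)\right) + 12 = \left(C - 33\right) + 12 = \left(-33 + C\right) + 12 = -21 + C$)
$W l{\left(0,-3 \right)} - w{\left(14 \right)} = - 5 \left(12 - -9\right) - \left(-21 + 14\right) = - 5 \left(12 + 9\right) - -7 = \left(-5\right) 21 + 7 = -105 + 7 = -98$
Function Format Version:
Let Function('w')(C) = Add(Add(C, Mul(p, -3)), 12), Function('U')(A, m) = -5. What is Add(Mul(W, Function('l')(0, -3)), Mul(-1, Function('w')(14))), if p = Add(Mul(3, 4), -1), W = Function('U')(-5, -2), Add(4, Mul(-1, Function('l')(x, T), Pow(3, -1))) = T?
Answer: -98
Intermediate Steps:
Function('l')(x, T) = Add(12, Mul(-3, T))
W = -5
p = 11 (p = Add(12, -1) = 11)
Function('w')(C) = Add(-21, C) (Function('w')(C) = Add(Add(C, Mul(11, -3)), 12) = Add(Add(C, -33), 12) = Add(Add(-33, C), 12) = Add(-21, C))
Add(Mul(W, Function('l')(0, -3)), Mul(-1, Function('w')(14))) = Add(Mul(-5, Add(12, Mul(-3, -3))), Mul(-1, Add(-21, 14))) = Add(Mul(-5, Add(12, 9)), Mul(-1, -7)) = Add(Mul(-5, 21), 7) = Add(-105, 7) = -98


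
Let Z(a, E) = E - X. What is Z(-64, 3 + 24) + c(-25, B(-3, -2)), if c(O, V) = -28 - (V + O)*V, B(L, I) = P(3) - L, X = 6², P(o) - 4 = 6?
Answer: 119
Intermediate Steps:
P(o) = 10 (P(o) = 4 + 6 = 10)
X = 36
B(L, I) = 10 - L
Z(a, E) = -36 + E (Z(a, E) = E - 1*36 = E - 36 = -36 + E)
c(O, V) = -28 - V*(O + V) (c(O, V) = -28 - (O + V)*V = -28 - V*(O + V))
Z(-64, 3 + 24) + c(-25, B(-3, -2)) = (-36 + (3 + 24)) + (-28 - (10 - 1*(-3))² - 1*(-25)*(10 - 1*(-3))) = (-36 + 27) + (-28 - (10 + 3)² - 1*(-25)*(10 + 3)) = -9 + (-28 - 1*13² - 1*(-25)*13) = -9 + (-28 - 1*169 + 325) = -9 + (-28 - 169 + 325) = -9 + 128 = 119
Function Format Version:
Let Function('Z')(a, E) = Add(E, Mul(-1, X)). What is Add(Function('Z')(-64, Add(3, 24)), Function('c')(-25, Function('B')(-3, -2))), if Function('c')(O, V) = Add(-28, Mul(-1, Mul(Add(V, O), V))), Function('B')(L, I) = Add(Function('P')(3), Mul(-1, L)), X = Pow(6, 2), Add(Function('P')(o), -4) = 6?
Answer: 119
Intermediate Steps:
Function('P')(o) = 10 (Function('P')(o) = Add(4, 6) = 10)
X = 36
Function('B')(L, I) = Add(10, Mul(-1, L))
Function('Z')(a, E) = Add(-36, E) (Function('Z')(a, E) = Add(E, Mul(-1, 36)) = Add(E, -36) = Add(-36, E))
Function('c')(O, V) = Add(-28, Mul(-1, V, Add(O, V))) (Function('c')(O, V) = Add(-28, Mul(-1, Mul(Add(O, V), V))) = Add(-28, Mul(-1, Mul(V, Add(O, V)))) = Add(-28, Mul(-1, V, Add(O, V))))
Add(Function('Z')(-64, Add(3, 24)), Function('c')(-25, Function('B')(-3, -2))) = Add(Add(-36, Add(3, 24)), Add(-28, Mul(-1, Pow(Add(10, Mul(-1, -3)), 2)), Mul(-1, -25, Add(10, Mul(-1, -3))))) = Add(Add(-36, 27), Add(-28, Mul(-1, Pow(Add(10, 3), 2)), Mul(-1, -25, Add(10, 3)))) = Add(-9, Add(-28, Mul(-1, Pow(13, 2)), Mul(-1, -25, 13))) = Add(-9, Add(-28, Mul(-1, 169), 325)) = Add(-9, Add(-28, -169, 325)) = Add(-9, 128) = 119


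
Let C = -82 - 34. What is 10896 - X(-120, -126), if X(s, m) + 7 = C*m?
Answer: -3713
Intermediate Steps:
C = -116
X(s, m) = -7 - 116*m
10896 - X(-120, -126) = 10896 - (-7 - 116*(-126)) = 10896 - (-7 + 14616) = 10896 - 1*14609 = 10896 - 14609 = -3713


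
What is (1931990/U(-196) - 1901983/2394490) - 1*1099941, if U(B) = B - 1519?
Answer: -129188356890437/117330010 ≈ -1.1011e+6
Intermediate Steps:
U(B) = -1519 + B
(1931990/U(-196) - 1901983/2394490) - 1*1099941 = (1931990/(-1519 - 196) - 1901983/2394490) - 1*1099941 = (1931990/(-1715) - 1901983*1/2394490) - 1099941 = (1931990*(-1/1715) - 1901983/2394490) - 1099941 = (-386398/343 - 1901983/2394490) - 1099941 = -132268361027/117330010 - 1099941 = -129188356890437/117330010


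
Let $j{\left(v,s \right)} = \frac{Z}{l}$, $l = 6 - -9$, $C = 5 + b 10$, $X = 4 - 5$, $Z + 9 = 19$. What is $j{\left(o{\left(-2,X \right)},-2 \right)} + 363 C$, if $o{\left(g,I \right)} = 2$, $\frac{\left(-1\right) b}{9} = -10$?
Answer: $\frac{985547}{3} \approx 3.2852 \cdot 10^{5}$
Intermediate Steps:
$Z = 10$ ($Z = -9 + 19 = 10$)
$b = 90$ ($b = \left(-9\right) \left(-10\right) = 90$)
$X = -1$
$C = 905$ ($C = 5 + 90 \cdot 10 = 5 + 900 = 905$)
$l = 15$ ($l = 6 + 9 = 15$)
$j{\left(v,s \right)} = \frac{2}{3}$ ($j{\left(v,s \right)} = \frac{10}{15} = 10 \cdot \frac{1}{15} = \frac{2}{3}$)
$j{\left(o{\left(-2,X \right)},-2 \right)} + 363 C = \frac{2}{3} + 363 \cdot 905 = \frac{2}{3} + 328515 = \frac{985547}{3}$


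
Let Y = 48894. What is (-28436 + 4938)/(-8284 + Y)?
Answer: -379/655 ≈ -0.57863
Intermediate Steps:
(-28436 + 4938)/(-8284 + Y) = (-28436 + 4938)/(-8284 + 48894) = -23498/40610 = -23498*1/40610 = -379/655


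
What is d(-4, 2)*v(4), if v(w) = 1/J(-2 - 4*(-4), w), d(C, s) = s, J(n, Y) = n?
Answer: ⅐ ≈ 0.14286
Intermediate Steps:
v(w) = 1/14 (v(w) = 1/(-2 - 4*(-4)) = 1/(-2 + 16) = 1/14)
d(-4, 2)*v(4) = 2*(1/14) = ⅐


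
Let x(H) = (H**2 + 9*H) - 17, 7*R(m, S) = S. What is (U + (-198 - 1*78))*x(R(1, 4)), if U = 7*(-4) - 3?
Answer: 173455/49 ≈ 3539.9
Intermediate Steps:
R(m, S) = S/7
U = -31 (U = -28 - 3 = -31)
x(H) = -17 + H**2 + 9*H
(U + (-198 - 1*78))*x(R(1, 4)) = (-31 + (-198 - 1*78))*(-17 + ((1/7)*4)**2 + 9*((1/7)*4)) = (-31 + (-198 - 78))*(-17 + (4/7)**2 + 9*(4/7)) = (-31 - 276)*(-17 + 16/49 + 36/7) = -307*(-565/49) = 173455/49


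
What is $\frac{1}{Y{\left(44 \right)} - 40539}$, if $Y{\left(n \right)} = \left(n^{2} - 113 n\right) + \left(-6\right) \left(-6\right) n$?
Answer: $- \frac{1}{41991} \approx -2.3815 \cdot 10^{-5}$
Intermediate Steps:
$Y{\left(n \right)} = n^{2} - 77 n$ ($Y{\left(n \right)} = \left(n^{2} - 113 n\right) + 36 n = n^{2} - 77 n$)
$\frac{1}{Y{\left(44 \right)} - 40539} = \frac{1}{44 \left(-77 + 44\right) - 40539} = \frac{1}{44 \left(-33\right) - 40539} = \frac{1}{-1452 - 40539} = \frac{1}{-41991} = - \frac{1}{41991}$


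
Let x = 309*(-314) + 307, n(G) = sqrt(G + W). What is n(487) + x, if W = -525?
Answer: -96719 + I*sqrt(38) ≈ -96719.0 + 6.1644*I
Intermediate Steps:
n(G) = sqrt(-525 + G) (n(G) = sqrt(G - 525) = sqrt(-525 + G))
x = -96719 (x = -97026 + 307 = -96719)
n(487) + x = sqrt(-525 + 487) - 96719 = sqrt(-38) - 96719 = I*sqrt(38) - 96719 = -96719 + I*sqrt(38)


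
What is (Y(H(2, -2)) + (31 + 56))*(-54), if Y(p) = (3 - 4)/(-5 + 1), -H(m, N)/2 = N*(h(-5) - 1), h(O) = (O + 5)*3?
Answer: -9423/2 ≈ -4711.5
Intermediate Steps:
h(O) = 15 + 3*O (h(O) = (5 + O)*3 = 15 + 3*O)
H(m, N) = 2*N (H(m, N) = -2*N*((15 + 3*(-5)) - 1) = -2*N*((15 - 15) - 1) = -2*N*(0 - 1) = -2*N*(-1) = -(-2)*N = 2*N)
Y(p) = ¼ (Y(p) = -1/(-4) = -1*(-¼) = ¼)
(Y(H(2, -2)) + (31 + 56))*(-54) = (¼ + (31 + 56))*(-54) = (¼ + 87)*(-54) = (349/4)*(-54) = -9423/2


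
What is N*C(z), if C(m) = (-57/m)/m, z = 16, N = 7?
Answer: -399/256 ≈ -1.5586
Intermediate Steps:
C(m) = -57/m**2
N*C(z) = 7*(-57/16**2) = 7*(-57*1/256) = 7*(-57/256) = -399/256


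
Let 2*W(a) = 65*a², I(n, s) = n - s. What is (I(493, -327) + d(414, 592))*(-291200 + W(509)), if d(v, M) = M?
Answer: 11478052690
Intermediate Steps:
W(a) = 65*a²/2 (W(a) = (65*a²)/2 = 65*a²/2)
(I(493, -327) + d(414, 592))*(-291200 + W(509)) = ((493 - 1*(-327)) + 592)*(-291200 + (65/2)*509²) = ((493 + 327) + 592)*(-291200 + (65/2)*259081) = (820 + 592)*(-291200 + 16840265/2) = 1412*(16257865/2) = 11478052690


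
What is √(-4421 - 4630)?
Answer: I*√9051 ≈ 95.137*I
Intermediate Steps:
√(-4421 - 4630) = √(-9051) = I*√9051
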